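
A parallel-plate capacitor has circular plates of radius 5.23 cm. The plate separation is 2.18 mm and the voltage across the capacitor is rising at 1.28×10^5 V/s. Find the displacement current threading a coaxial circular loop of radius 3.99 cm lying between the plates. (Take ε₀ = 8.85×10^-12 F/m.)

2.60×10^-6 A

dE/dt = (dV/dt)/d = 5.872×10^7 V/(m·s); I_d = ε₀(πR²)(dE/dt) = (8.85×10^-12)(8.593×10^-3)(5.872×10^7) = 4.466×10^-6 A.
Through an area πr² the displacement current is I_d·(πr²/πR²) = I_d (r/R)² = 2.60×10^-6 A.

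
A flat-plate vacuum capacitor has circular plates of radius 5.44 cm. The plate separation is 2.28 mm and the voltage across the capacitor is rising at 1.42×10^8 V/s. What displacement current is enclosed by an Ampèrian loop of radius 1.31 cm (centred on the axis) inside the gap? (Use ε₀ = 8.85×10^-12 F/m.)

I_d = C dV/dt with C = ε₀πR²/d = 3.609×10^-11 F, so I_d = (3.609×10^-11)(1.42×10^8) = 5.125×10^-3 A.
The field is uniform, so I_d,enc = I_d (r/R)² = (5.125×10^-3)(1.31/5.44)² = 2.97×10^-4 A.

2.97×10^-4 A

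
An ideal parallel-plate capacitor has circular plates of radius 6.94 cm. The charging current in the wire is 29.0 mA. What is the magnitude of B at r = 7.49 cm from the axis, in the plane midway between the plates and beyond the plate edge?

7.74×10^-8 T

Between the plates the displacement current equals the wire current: I_d = 29.0 mA = 0.0290 A.
With r > R the enclosed displacement current is the full I_d; B = μ₀ I_d / (2πr) = 7.74×10^-8 T.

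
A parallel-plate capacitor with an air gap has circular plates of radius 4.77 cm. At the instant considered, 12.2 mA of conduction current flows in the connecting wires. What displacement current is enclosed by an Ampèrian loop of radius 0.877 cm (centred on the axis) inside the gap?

By continuity the displacement current in the gap matches the conduction current: I_d = 0.0122 A.
Since J_d is uniform, the enclosed fraction is (r/R)² = 0.03380, giving I_d,enc = 4.12×10^-4 A.

4.12×10^-4 A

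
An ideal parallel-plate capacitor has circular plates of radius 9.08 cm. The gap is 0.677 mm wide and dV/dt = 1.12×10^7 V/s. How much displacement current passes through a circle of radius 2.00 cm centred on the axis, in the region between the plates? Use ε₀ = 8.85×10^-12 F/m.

1.84×10^-4 A

With E = V/d, dE/dt = 1.654×10^10 V/(m·s) and πR² = 0.02590 m², giving I_d = ε₀ πR² dE/dt = 3.791×10^-3 A.
Since J_d is uniform, the enclosed fraction is (r/R)² = 0.04852, giving I_d,enc = 1.84×10^-4 A.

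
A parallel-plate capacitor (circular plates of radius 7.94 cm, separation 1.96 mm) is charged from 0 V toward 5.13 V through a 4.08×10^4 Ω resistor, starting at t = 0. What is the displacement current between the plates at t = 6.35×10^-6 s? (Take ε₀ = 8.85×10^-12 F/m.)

C = ε₀A/d = (8.85×10^-12)(0.01981)/(1.96×10^-3) = 8.945×10^-11 F and τ = RC = 3.650×10^-6 s. I_d in the gap equals the RC charging current.
I_d(t) = (V₀/R) e^(−t/τ) = 1.257×10^-4 · e^(−1.740) = 2.21×10^-5 A.

2.21×10^-5 A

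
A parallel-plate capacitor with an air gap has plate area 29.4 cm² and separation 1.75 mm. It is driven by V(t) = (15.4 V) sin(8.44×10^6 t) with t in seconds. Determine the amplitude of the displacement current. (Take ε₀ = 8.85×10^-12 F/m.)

C = ε₀A/d = (8.85×10^-12)(2.94×10^-3)/(1.75×10^-3) = 1.487×10^-11 F; ω = 8.44×10^6 rad/s.
I_d = C dV/dt, so |I_d|_max = C V₀ ω = (1.487×10^-11)(15.4)(8.44×10^6) = 1.93×10^-3 A.

1.93×10^-3 A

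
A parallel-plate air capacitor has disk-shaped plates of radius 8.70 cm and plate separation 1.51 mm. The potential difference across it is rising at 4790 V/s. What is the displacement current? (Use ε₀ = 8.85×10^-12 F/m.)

The field between the plates is E = V/d, so dE/dt = (4790)/(1.51×10^-3 m) = 3.172×10^6 V/(m·s).
I_d = ε₀ A (dE/dt) = (8.85×10^-12)(0.02378)(3.172×10^6) = 6.68×10^-7 A.

6.68×10^-7 A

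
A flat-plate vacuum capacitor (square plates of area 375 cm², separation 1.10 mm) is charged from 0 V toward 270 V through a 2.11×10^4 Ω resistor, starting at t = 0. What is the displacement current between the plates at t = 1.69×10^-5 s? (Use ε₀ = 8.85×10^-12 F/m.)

9.00×10^-4 A

C = ε₀A/d = (8.85×10^-12)(0.0375)/(1.10×10^-3) = 3.017×10^-10 F, so τ = RC = 6.366×10^-6 s.
The conduction current is I(t) = (V₀/R) e^(−t/τ), and the displacement current between the plates equals it.
t/τ = 2.655; I_d = (270/2.11×10^4) · e^(−2.655) = (0.01280)(0.07030) = 9.00×10^-4 A.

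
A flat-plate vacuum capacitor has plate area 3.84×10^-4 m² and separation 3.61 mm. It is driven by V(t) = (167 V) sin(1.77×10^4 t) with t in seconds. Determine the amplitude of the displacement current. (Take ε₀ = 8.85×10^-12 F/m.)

2.78×10^-6 A

The displacement current equals the conduction current C dV/dt, which peaks at C V₀ ω.
With C = ε₀A/d = (8.85×10^-12)(3.84×10^-4)/(3.61×10^-3) = 9.414×10^-13 F and ω = 1.77×10^4 rad/s, I_d,max = (9.414×10^-13)(167)(1.77×10^4) = 2.78×10^-6 A.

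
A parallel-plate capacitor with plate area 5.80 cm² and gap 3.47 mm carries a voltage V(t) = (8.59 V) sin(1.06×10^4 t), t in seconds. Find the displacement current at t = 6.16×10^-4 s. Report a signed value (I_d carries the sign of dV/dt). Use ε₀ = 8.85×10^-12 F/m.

1.31×10^-7 A

dE/dt = (V₀ω/d)·cos(ωt) with ωt = 6.5296 rad: (8.59)(1.06×10^4)(0.9698)/(3.47×10^-3) = 2.545×10^7 V/(m·s).
I_d = ε₀ A dE/dt = (8.85×10^-12)(5.80×10^-4)(2.545×10^7) = 1.31×10^-7 A.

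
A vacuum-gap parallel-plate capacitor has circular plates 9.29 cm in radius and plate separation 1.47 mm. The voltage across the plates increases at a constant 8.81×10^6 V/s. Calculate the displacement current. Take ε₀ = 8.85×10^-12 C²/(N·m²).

1.44×10^-3 A

The field between the plates is E = V/d, so dE/dt = (8.81×10^6)/(1.47×10^-3 m) = 5.993×10^9 V/(m·s).
I_d = ε₀ A (dE/dt) = (8.85×10^-12)(0.02711)(5.993×10^9) = 1.44×10^-3 A.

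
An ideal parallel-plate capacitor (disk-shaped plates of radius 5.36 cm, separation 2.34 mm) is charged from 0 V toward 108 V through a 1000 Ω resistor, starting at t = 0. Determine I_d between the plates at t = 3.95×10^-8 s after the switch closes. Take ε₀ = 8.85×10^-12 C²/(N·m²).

C = ε₀A/d = (8.85×10^-12)(9.026×10^-3)/(2.34×10^-3) = 3.414×10^-11 F and τ = RC = 3.414×10^-8 s. I_d in the gap equals the RC charging current.
I_d(t) = (V₀/R) e^(−t/τ) = 0.1080 · e^(−1.157) = 0.0340 A.

0.0340 A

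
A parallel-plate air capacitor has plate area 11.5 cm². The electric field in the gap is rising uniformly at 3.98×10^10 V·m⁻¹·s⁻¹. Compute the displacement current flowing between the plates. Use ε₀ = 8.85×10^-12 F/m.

With a uniform field, Φ_E = EA, so I_d = ε₀ A dE/dt = 4.05×10^-4 A.

4.05×10^-4 A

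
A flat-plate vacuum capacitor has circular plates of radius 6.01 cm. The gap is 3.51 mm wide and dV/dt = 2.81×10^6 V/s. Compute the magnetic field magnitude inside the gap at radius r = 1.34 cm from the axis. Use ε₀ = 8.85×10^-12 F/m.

dE/dt = (dV/dt)/d = 8.006×10^8 V/(m·s); I_d = ε₀(πR²)(dE/dt) = (8.85×10^-12)(0.01135)(8.006×10^8) = 8.042×10^-5 A.
For r < R the Ampère–Maxwell law gives B(2πr) = μ₀ I_d (r²/R²), so B = μ₀ I_d r/(2πR²) = (4π×10^-7)(8.042×10^-5)(0.0134)/(2π·0.0601²) = 5.97×10^-11 T.

5.97×10^-11 T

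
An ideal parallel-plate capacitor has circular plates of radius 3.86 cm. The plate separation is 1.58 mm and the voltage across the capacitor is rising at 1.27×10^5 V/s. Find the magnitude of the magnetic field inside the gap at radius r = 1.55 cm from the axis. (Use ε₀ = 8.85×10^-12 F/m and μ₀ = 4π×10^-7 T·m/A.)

I_d = C dV/dt with C = ε₀πR²/d = 2.622×10^-11 F, so I_d = (2.622×10^-11)(1.27×10^5) = 3.330×10^-6 A.
For r < R the Ampère–Maxwell law gives B(2πr) = μ₀ I_d (r²/R²), so B = μ₀ I_d r/(2πR²) = (4π×10^-7)(3.330×10^-6)(0.0155)/(2π·0.0386²) = 6.93×10^-12 T.

6.93×10^-12 T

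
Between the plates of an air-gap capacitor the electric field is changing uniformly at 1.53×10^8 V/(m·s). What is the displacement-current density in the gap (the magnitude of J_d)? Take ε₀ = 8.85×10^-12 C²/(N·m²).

The displacement-current density is ε₀ ∂E/∂t = (8.85×10^-12)(1.53×10^8) = 1.35×10^-3 A/m².

1.35×10^-3 A/m²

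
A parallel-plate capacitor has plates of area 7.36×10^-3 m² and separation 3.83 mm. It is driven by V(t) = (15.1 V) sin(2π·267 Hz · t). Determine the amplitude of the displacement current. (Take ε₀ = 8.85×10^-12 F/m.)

4.31×10^-7 A

The displacement current equals the conduction current C dV/dt, which peaks at C V₀ ω.
With C = ε₀A/d = (8.85×10^-12)(7.36×10^-3)/(3.83×10^-3) = 1.701×10^-11 F and ω = 2πf = 1678 rad/s, I_d,max = (1.701×10^-11)(15.1)(1678) = 4.31×10^-7 A.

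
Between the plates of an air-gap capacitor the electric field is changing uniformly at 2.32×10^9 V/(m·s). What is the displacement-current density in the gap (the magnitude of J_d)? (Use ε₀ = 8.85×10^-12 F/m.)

The displacement-current density is ε₀ ∂E/∂t = (8.85×10^-12)(2.32×10^9) = 0.0205 A/m².

0.0205 A/m²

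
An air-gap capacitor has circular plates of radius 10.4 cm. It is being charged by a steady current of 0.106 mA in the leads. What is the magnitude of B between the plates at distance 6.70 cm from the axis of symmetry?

Between the plates the displacement current equals the wire current: I_d = 0.106 mA = 1.06×10^-4 A.
For r < R the Ampère–Maxwell law gives B(2πr) = μ₀ I_d (r²/R²), so B = μ₀ I_d r/(2πR²) = (4π×10^-7)(1.06×10^-4)(0.0670)/(2π·0.104²) = 1.31×10^-10 T.

1.31×10^-10 T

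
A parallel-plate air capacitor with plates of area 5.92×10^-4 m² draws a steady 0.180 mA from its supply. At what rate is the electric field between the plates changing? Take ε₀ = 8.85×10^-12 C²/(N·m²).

The displacement current between the plates equals the conduction current, I_d = 0.180 mA.
Then dE/dt = I_d/(ε₀A) = 3.44×10^10 V/(m·s).

3.44×10^10 V/(m·s)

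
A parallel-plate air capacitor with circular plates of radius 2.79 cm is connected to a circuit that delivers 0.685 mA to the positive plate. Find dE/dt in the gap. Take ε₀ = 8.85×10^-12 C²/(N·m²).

3.17×10^10 V/(m·s)

Charge continuity gives I_d = I = 6.85×10^-4 A between the plates.
Since I_d = ε₀ A dE/dt, dE/dt = I_d/(ε₀A) = (6.85×10^-4)/((8.85×10^-12)(2.445×10^-3)) = 3.17×10^10 V/(m·s).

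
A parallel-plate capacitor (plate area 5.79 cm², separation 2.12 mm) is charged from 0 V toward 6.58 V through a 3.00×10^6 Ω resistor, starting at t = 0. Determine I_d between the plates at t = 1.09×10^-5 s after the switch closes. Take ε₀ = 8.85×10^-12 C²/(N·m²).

4.88×10^-7 A

C = ε₀A/d = (8.85×10^-12)(5.79×10^-4)/(2.12×10^-3) = 2.417×10^-12 F, so τ = RC = 7.251×10^-6 s.
The conduction current is I(t) = (V₀/R) e^(−t/τ), and the displacement current between the plates equals it.
t/τ = 1.503; I_d = (6.58/3.00×10^6) · e^(−1.503) = (2.193×10^-6)(0.2225) = 4.88×10^-7 A.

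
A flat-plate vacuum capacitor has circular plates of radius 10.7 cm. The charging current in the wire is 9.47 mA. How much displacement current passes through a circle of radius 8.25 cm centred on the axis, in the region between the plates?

5.63×10^-3 A

Between the plates the displacement current equals the wire current: I_d = 9.47 mA = 9.47×10^-3 A.
The field is uniform, so I_d,enc = I_d (r/R)² = (9.47×10^-3)(8.25/10.7)² = 5.63×10^-3 A.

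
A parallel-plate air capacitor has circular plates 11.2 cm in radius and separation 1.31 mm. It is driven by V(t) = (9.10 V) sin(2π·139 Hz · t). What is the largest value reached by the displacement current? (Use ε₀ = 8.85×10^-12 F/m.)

2.12×10^-6 A

C = ε₀A/d = (8.85×10^-12)(0.03941)/(1.31×10^-3) = 2.662×10^-10 F; ω = 2πf = 873.4 rad/s.
I_d = C dV/dt, so |I_d|_max = C V₀ ω = (2.662×10^-10)(9.10)(873.4) = 2.12×10^-6 A.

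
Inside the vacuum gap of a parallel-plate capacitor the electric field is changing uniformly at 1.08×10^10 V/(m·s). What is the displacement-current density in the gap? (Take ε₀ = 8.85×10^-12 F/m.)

0.0956 A/m²

J_d = ε₀ dE/dt = (8.85×10^-12)(1.08×10^10) = 0.0956 A/m².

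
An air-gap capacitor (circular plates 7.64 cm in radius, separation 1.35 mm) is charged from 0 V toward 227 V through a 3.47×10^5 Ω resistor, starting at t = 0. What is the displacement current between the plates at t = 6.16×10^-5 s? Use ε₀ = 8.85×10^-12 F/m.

C = ε₀A/d = (8.85×10^-12)(0.01834)/(1.35×10^-3) = 1.202×10^-10 F, so τ = RC = 4.171×10^-5 s.
The conduction current is I(t) = (V₀/R) e^(−t/τ), and the displacement current between the plates equals it.
t/τ = 1.477; I_d = (227/3.47×10^5) · e^(−1.477) = (6.542×10^-4)(0.2283) = 1.49×10^-4 A.

1.49×10^-4 A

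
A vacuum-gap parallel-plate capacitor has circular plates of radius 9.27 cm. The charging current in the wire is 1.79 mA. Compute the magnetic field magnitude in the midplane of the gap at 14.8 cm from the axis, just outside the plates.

2.42×10^-9 T

Between the plates the displacement current equals the wire current: I_d = 1.79 mA = 1.79×10^-3 A.
Outside the plates the loop encloses all of I_d, so B·2πr = μ₀ I_d and B = 2.42×10^-9 T.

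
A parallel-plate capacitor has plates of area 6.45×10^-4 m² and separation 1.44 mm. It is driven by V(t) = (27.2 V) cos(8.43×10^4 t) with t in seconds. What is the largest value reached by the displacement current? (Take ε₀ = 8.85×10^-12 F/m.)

9.09×10^-6 A

(dE/dt)_max = V₀ω/d = 1.592×10^9 V/(m·s); ω = 8.43×10^4 rad/s.
I_d,max = ε₀ A (dE/dt)_max = (8.85×10^-12)(6.45×10^-4)(1.592×10^9) = 9.09×10^-6 A.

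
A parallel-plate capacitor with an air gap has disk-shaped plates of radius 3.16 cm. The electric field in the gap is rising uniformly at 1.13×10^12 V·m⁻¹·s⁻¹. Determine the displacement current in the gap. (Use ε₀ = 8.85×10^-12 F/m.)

The displacement current is ε₀ times dΦ_E/dt = ε₀ A dE/dt = (8.85×10^-12)(3.137×10^-3)(1.13×10^12) = 0.0314 A.

0.0314 A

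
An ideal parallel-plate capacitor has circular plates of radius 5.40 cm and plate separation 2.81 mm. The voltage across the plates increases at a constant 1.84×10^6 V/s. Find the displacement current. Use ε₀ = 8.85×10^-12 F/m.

5.31×10^-5 A

E = V/d so dE/dt = (dV/dt)/d = 6.548×10^8 V/(m·s), and I_d = ε₀ A dE/dt = (8.85×10^-12)(9.161×10^-3)(6.548×10^8) = 5.31×10^-5 A.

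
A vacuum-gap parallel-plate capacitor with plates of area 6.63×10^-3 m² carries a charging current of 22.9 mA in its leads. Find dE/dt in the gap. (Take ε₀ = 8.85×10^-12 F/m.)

3.90×10^11 V/(m·s)

By continuity, I_d in the gap equals the 22.9 mA flowing in the wire.
Since I_d = ε₀ A dE/dt, dE/dt = I_d/(ε₀A) = (0.0229)/((8.85×10^-12)(6.63×10^-3)) = 3.90×10^11 V/(m·s).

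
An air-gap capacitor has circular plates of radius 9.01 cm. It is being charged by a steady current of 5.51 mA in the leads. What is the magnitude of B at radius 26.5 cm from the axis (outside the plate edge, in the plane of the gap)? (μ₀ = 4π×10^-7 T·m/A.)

By continuity the displacement current in the gap matches the conduction current: I_d = 5.51×10^-3 A.
With r > R the enclosed displacement current is the full I_d; B = μ₀ I_d / (2πr) = 4.16×10^-9 T.

4.16×10^-9 T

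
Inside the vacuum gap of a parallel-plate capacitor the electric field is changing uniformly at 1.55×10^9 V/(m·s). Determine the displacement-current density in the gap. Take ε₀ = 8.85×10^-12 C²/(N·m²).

0.0137 A/m²

The displacement-current density is ε₀ ∂E/∂t = (8.85×10^-12)(1.55×10^9) = 0.0137 A/m².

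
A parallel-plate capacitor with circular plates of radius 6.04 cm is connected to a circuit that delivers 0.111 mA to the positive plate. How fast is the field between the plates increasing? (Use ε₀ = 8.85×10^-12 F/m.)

1.09×10^9 V/(m·s)

Charge continuity gives I_d = I = 1.11×10^-4 A between the plates.
Inverting I_d = ε₀ A dE/dt gives dE/dt = 1.11×10^-4 / (8.85×10^-12 · 0.01146) = 1.09×10^9 V/(m·s).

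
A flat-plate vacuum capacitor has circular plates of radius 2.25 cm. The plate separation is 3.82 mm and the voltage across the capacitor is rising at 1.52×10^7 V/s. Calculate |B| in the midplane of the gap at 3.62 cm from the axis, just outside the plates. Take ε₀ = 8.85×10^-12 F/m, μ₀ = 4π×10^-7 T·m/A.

dE/dt = (dV/dt)/d = 3.979×10^9 V/(m·s); I_d = ε₀(πR²)(dE/dt) = (8.85×10^-12)(1.590×10^-3)(3.979×10^9) = 5.599×10^-5 A.
With r > R the enclosed displacement current is the full I_d; B = μ₀ I_d / (2πr) = 3.09×10^-10 T.

3.09×10^-10 T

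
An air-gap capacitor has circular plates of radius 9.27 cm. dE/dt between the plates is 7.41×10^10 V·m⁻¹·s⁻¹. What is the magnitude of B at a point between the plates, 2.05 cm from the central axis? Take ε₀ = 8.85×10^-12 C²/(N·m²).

8.45×10^-9 T

Through the whole plate area (πR² = 0.02700 m²), I_d = ε₀ πR² dE/dt = 0.01771 A.
For r < R the Ampère–Maxwell law gives B(2πr) = μ₀ I_d (r²/R²), so B = μ₀ I_d r/(2πR²) = (4π×10^-7)(0.01771)(0.0205)/(2π·0.0927²) = 8.45×10^-9 T.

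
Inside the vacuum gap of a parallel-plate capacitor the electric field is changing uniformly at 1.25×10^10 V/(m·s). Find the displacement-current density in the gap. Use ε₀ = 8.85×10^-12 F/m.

The displacement-current density is ε₀ ∂E/∂t = (8.85×10^-12)(1.25×10^10) = 0.111 A/m².

0.111 A/m²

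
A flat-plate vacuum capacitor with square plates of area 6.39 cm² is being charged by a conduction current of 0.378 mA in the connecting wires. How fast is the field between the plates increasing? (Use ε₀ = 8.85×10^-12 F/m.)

The displacement current between the plates equals the conduction current, I_d = 0.378 mA.
Since I_d = ε₀ A dE/dt, dE/dt = I_d/(ε₀A) = (3.78×10^-4)/((8.85×10^-12)(6.39×10^-4)) = 6.68×10^10 V/(m·s).

6.68×10^10 V/(m·s)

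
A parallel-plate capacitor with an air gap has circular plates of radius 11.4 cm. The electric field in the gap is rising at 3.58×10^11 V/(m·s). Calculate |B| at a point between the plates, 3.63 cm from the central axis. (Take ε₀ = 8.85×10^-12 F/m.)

I_d = ε₀ dΦ_E/dt = ε₀ πR² (dE/dt) = (8.85×10^-12)(0.04083)(3.58×10^11) = 0.1294 A through the full plate area.
∮B·dl = μ₀ I_d,enc with I_d,enc = I_d r²/R² = 0.01312 A; so B = μ₀ I_d,enc/(2πr) = 7.23×10^-8 T.

7.23×10^-8 T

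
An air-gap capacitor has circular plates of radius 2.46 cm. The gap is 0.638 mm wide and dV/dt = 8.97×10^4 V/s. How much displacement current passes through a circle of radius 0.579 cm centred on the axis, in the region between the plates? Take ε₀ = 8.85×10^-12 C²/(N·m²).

1.31×10^-7 A

dE/dt = (dV/dt)/d = 1.406×10^8 V/(m·s); I_d = ε₀(πR²)(dE/dt) = (8.85×10^-12)(1.901×10^-3)(1.406×10^8) = 2.365×10^-6 A.
Through an area πr² the displacement current is I_d·(πr²/πR²) = I_d (r/R)² = 1.31×10^-7 A.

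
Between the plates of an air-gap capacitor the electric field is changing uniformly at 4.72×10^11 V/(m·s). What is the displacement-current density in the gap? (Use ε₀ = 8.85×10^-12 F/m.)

The displacement-current density is ε₀ ∂E/∂t = (8.85×10^-12)(4.72×10^11) = 4.18 A/m².

4.18 A/m²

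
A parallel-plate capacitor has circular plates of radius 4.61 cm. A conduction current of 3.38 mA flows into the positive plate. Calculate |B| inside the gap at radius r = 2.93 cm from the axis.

By continuity the displacement current in the gap matches the conduction current: I_d = 3.38×10^-3 A.
An Ampèrian loop of radius r encloses a fraction (r/R)² of I_d. Then B·2πr = μ₀ I_d (r/R)², giving B = μ₀ I_d r/(2πR²) = 9.32×10^-9 T.

9.32×10^-9 T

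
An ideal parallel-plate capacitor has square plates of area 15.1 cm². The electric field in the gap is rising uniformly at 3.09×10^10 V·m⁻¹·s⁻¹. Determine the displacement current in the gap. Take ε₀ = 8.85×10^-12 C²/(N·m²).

I_d = ε₀ A (dE/dt) = (8.85×10^-12)(1.51×10^-3 m²)(3.09×10^10) = 4.13×10^-4 A.

4.13×10^-4 A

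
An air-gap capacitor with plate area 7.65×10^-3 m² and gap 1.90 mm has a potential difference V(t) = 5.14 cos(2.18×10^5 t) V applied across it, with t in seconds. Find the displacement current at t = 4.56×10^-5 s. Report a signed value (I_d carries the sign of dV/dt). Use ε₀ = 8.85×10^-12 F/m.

dE/dt = (V₀ω/d)·−sin(ωt) with ωt = 9.9408 rad: (5.14)(2.18×10^5)(0.4934)/(1.90×10^-3) = 2.910×10^8 V/(m·s).
I_d = ε₀ A dE/dt = (8.85×10^-12)(7.65×10^-3)(2.910×10^8) = 1.97×10^-5 A.

1.97×10^-5 A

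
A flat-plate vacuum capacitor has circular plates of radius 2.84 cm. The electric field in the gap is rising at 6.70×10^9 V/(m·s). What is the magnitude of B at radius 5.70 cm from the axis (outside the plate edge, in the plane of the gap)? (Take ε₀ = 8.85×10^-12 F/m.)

Through the whole plate area (πR² = 2.534×10^-3 m²), I_d = ε₀ πR² dE/dt = 1.503×10^-4 A.
For r ≥ R the full I_d is enclosed: B = μ₀ I_d/(2πr) = (4π×10^-7)(1.503×10^-4)/(2π·0.0570) = 5.27×10^-10 T.

5.27×10^-10 T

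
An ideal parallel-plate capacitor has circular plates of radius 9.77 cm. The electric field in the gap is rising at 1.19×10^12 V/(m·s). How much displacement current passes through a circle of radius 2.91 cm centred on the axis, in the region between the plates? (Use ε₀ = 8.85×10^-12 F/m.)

Total displacement current: I_d = ε₀(πR²)(dE/dt) = (8.85×10^-12)(0.02999)(1.19×10^12) = 0.3158 A.
Since J_d is uniform, the enclosed fraction is (r/R)² = 0.08871, giving I_d,enc = 0.0280 A.

0.0280 A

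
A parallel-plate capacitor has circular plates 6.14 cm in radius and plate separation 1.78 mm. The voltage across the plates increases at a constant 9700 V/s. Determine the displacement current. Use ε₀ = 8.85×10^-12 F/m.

E = V/d so dE/dt = (dV/dt)/d = 5.449×10^6 V/(m·s), and I_d = ε₀ A dE/dt = (8.85×10^-12)(0.01184)(5.449×10^6) = 5.71×10^-7 A.

5.71×10^-7 A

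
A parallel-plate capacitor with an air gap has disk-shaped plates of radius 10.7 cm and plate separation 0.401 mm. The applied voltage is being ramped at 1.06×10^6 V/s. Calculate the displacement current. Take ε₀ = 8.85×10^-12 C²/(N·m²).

8.41×10^-4 A

The field between the plates is E = V/d, so dE/dt = (1.06×10^6)/(4.01×10^-4 m) = 2.643×10^9 V/(m·s).
I_d = ε₀ A (dE/dt) = (8.85×10^-12)(0.03597)(2.643×10^9) = 8.41×10^-4 A.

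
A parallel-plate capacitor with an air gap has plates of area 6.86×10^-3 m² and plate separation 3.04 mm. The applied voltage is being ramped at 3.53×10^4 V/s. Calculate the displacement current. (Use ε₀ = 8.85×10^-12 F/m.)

7.05×10^-7 A

C = ε₀A/d = (8.85×10^-12)(6.86×10^-3)/(3.04×10^-3) = 1.997×10^-11 F.
I_d = C dV/dt = (1.997×10^-11)(3.53×10^4) = 7.05×10^-7 A.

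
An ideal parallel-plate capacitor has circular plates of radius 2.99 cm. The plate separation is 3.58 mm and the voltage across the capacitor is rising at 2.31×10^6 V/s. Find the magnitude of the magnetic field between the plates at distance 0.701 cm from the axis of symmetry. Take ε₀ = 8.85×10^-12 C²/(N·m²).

2.52×10^-11 T

I_d = C dV/dt with C = ε₀πR²/d = 6.944×10^-12 F, so I_d = (6.944×10^-12)(2.31×10^6) = 1.604×10^-5 A.
∮B·dl = μ₀ I_d,enc with I_d,enc = I_d r²/R² = 8.817×10^-7 A; so B = μ₀ I_d,enc/(2πr) = 2.52×10^-11 T.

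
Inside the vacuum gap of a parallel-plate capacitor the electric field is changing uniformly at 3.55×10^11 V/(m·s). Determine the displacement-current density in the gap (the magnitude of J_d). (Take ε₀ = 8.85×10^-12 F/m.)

3.14 A/m²

The displacement-current density is ε₀ ∂E/∂t = (8.85×10^-12)(3.55×10^11) = 3.14 A/m².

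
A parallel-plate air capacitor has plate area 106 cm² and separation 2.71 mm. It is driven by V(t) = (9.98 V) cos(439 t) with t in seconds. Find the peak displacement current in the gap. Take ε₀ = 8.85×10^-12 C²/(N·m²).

1.52×10^-7 A

C = ε₀A/d = (8.85×10^-12)(0.0106)/(2.71×10^-3) = 3.462×10^-11 F; ω = 439 rad/s.
I_d = C dV/dt, so |I_d|_max = C V₀ ω = (3.462×10^-11)(9.98)(439) = 1.52×10^-7 A.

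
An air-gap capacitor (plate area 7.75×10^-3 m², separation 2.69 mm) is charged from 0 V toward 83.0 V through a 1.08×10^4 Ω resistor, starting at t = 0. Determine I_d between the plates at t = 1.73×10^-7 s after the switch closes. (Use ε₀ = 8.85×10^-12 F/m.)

With C = ε₀A/d = (8.85×10^-12)(7.75×10^-3)/(2.69×10^-3) = 2.550×10^-11 F, the time constant is τ = RC = 2.754×10^-7 s, so t/τ = 0.6282 and e^(−t/τ) = 0.5336.
I_d = I_cond = (V₀/R) e^(−t/τ) = (7.685×10^-3)(0.5336) = 4.10×10^-3 A.

4.10×10^-3 A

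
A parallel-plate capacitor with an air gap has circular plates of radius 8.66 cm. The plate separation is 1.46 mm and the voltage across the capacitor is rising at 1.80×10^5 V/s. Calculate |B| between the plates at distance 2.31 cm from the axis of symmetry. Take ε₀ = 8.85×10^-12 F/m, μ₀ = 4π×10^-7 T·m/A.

I_d = C dV/dt with C = ε₀πR²/d = 1.428×10^-10 F, so I_d = (1.428×10^-10)(1.80×10^5) = 2.570×10^-5 A.
An Ampèrian loop of radius r encloses a fraction (r/R)² of I_d. Then B·2πr = μ₀ I_d (r/R)², giving B = μ₀ I_d r/(2πR²) = 1.58×10^-11 T.

1.58×10^-11 T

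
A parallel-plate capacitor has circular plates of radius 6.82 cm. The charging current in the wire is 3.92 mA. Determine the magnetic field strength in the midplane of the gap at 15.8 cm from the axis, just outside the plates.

4.96×10^-9 T

Between the plates the displacement current equals the wire current: I_d = 3.92 mA = 3.92×10^-3 A.
Outside the plates the loop encloses all of I_d, so B·2πr = μ₀ I_d and B = 4.96×10^-9 T.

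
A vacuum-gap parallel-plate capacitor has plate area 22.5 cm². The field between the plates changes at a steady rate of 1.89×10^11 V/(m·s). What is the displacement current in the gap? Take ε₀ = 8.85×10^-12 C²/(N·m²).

3.76×10^-3 A

The displacement current is ε₀ times dΦ_E/dt = ε₀ A dE/dt = (8.85×10^-12)(2.25×10^-3)(1.89×10^11) = 3.76×10^-3 A.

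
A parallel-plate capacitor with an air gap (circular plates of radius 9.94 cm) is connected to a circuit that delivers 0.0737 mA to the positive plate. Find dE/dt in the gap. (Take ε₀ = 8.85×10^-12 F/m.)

2.68×10^8 V/(m·s)

The displacement current between the plates equals the conduction current, I_d = 0.0737 mA.
Since I_d = ε₀ A dE/dt, dE/dt = I_d/(ε₀A) = (7.37×10^-5)/((8.85×10^-12)(0.03104)) = 2.68×10^8 V/(m·s).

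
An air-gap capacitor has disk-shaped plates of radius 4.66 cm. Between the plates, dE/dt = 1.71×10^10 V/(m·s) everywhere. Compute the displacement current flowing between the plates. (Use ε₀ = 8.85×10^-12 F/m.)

1.03×10^-3 A

With a uniform field, Φ_E = EA, so I_d = ε₀ A dE/dt = 1.03×10^-3 A.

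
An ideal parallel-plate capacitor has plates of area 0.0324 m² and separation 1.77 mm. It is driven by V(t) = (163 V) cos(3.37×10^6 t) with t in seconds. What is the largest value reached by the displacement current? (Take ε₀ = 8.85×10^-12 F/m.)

0.0890 A

The displacement current equals the conduction current C dV/dt, which peaks at C V₀ ω.
With C = ε₀A/d = (8.85×10^-12)(0.0324)/(1.77×10^-3) = 1.620×10^-10 F and ω = 3.37×10^6 rad/s, I_d,max = (1.620×10^-10)(163)(3.37×10^6) = 0.0890 A.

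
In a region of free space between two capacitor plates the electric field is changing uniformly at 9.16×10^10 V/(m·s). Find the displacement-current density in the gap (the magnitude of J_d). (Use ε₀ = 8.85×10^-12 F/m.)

J_d = ε₀ ∂E/∂t, so J_d = 0.811 A/m².

0.811 A/m²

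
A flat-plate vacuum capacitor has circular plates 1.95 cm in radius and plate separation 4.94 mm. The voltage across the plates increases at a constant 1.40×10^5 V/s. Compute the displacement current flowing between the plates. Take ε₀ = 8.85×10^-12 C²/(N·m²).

E = V/d so dE/dt = (dV/dt)/d = 2.834×10^7 V/(m·s), and I_d = ε₀ A dE/dt = (8.85×10^-12)(1.195×10^-3)(2.834×10^7) = 3.00×10^-7 A.

3.00×10^-7 A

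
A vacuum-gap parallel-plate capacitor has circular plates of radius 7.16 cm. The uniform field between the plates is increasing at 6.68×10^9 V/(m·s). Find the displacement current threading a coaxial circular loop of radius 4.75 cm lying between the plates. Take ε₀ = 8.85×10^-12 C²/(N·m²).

4.19×10^-4 A

I_d = ε₀ dΦ_E/dt = ε₀ πR² (dE/dt) = (8.85×10^-12)(0.01611)(6.68×10^9) = 9.524×10^-4 A through the full plate area.
The field is uniform, so I_d,enc = I_d (r/R)² = (9.524×10^-4)(4.75/7.16)² = 4.19×10^-4 A.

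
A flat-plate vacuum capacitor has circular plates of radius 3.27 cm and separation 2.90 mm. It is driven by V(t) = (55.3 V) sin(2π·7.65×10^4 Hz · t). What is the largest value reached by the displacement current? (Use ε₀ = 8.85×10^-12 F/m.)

(dE/dt)_max = V₀ω/d = 9.166×10^9 V/(m·s); ω = 2πf = 4.807×10^5 rad/s.
I_d,max = ε₀ A (dE/dt)_max = (8.85×10^-12)(3.359×10^-3)(9.166×10^9) = 2.72×10^-4 A.

2.72×10^-4 A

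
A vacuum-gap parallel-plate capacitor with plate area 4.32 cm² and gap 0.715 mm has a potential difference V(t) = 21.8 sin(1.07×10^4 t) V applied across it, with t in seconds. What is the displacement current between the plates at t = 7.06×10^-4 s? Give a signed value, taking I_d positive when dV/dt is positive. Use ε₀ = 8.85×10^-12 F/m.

dE/dt = (V₀ω/d)·cos(ωt) with ωt = 7.5542 rad: (21.8)(1.07×10^4)(0.2953)/(7.15×10^-4) = 9.634×10^7 V/(m·s).
I_d = ε₀ A dE/dt = (8.85×10^-12)(4.32×10^-4)(9.634×10^7) = 3.68×10^-7 A.

3.68×10^-7 A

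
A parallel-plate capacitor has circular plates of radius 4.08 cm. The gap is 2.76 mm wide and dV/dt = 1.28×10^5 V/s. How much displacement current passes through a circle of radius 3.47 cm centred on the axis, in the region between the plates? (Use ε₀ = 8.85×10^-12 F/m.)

dE/dt = (dV/dt)/d = 4.638×10^7 V/(m·s); I_d = ε₀(πR²)(dE/dt) = (8.85×10^-12)(5.230×10^-3)(4.638×10^7) = 2.147×10^-6 A.
Through an area πr² the displacement current is I_d·(πr²/πR²) = I_d (r/R)² = 1.55×10^-6 A.

1.55×10^-6 A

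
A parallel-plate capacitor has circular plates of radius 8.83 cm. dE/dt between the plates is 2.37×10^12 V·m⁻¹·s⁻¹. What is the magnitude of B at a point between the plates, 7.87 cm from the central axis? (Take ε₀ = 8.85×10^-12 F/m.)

I_d = ε₀ dΦ_E/dt = ε₀ πR² (dE/dt) = (8.85×10^-12)(0.02449)(2.37×10^12) = 0.5137 A through the full plate area.
An Ampèrian loop of radius r encloses a fraction (r/R)² of I_d. Then B·2πr = μ₀ I_d (r/R)², giving B = μ₀ I_d r/(2πR²) = 1.04×10^-6 T.

1.04×10^-6 T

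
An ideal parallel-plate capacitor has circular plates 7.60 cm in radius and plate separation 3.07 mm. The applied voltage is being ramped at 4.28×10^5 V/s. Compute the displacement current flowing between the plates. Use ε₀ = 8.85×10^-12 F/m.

The field between the plates is E = V/d, so dE/dt = (4.28×10^5)/(3.07×10^-3 m) = 1.394×10^8 V/(m·s).
I_d = ε₀ A (dE/dt) = (8.85×10^-12)(0.01815)(1.394×10^8) = 2.24×10^-5 A.

2.24×10^-5 A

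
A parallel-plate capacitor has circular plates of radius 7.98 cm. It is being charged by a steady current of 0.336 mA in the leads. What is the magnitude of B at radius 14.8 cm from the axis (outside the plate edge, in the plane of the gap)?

By continuity the displacement current in the gap matches the conduction current: I_d = 3.36×10^-4 A.
Outside the plates the loop encloses all of I_d, so B·2πr = μ₀ I_d and B = 4.54×10^-10 T.

4.54×10^-10 T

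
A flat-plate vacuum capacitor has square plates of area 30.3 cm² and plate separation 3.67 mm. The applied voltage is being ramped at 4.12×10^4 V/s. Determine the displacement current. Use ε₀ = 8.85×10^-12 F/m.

3.01×10^-7 A

The displacement current equals the charging current C dV/dt. With C = ε₀A/d = (8.85×10^-12)(3.03×10^-3)/(3.67×10^-3) = 7.307×10^-12 F, I_d = (7.307×10^-12)(4.12×10^4) = 3.01×10^-7 A.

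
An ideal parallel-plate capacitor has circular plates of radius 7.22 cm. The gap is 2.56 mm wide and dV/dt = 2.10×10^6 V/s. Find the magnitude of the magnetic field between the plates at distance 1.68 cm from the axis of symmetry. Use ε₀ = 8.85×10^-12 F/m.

7.66×10^-11 T

With E = V/d, dE/dt = 8.203×10^8 V/(m·s) and πR² = 0.01638 m², giving I_d = ε₀ πR² dE/dt = 1.189×10^-4 A.
An Ampèrian loop of radius r encloses a fraction (r/R)² of I_d. Then B·2πr = μ₀ I_d (r/R)², giving B = μ₀ I_d r/(2πR²) = 7.66×10^-11 T.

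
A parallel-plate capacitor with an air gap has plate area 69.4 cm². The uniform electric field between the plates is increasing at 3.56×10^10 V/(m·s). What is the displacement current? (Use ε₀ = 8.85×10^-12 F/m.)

2.19×10^-3 A

I_d = ε₀ A (dE/dt) = (8.85×10^-12)(6.94×10^-3 m²)(3.56×10^10) = 2.19×10^-3 A.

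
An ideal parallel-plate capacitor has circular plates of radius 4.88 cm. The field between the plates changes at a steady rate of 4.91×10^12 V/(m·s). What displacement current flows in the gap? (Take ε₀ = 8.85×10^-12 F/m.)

0.325 A

With a uniform field, Φ_E = EA, so I_d = ε₀ A dE/dt = 0.325 A.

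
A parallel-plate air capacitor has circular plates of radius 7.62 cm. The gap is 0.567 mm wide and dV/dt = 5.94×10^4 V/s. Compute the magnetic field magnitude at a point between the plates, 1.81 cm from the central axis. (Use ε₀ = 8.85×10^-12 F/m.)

1.05×10^-11 T

With E = V/d, dE/dt = 1.048×10^8 V/(m·s) and πR² = 0.01824 m², giving I_d = ε₀ πR² dE/dt = 1.692×10^-5 A.
An Ampèrian loop of radius r encloses a fraction (r/R)² of I_d. Then B·2πr = μ₀ I_d (r/R)², giving B = μ₀ I_d r/(2πR²) = 1.05×10^-11 T.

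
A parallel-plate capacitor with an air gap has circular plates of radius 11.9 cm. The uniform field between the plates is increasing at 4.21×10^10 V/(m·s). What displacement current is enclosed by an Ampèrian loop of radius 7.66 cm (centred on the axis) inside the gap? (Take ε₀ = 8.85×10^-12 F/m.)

6.87×10^-3 A

Total displacement current: I_d = ε₀(πR²)(dE/dt) = (8.85×10^-12)(0.04449)(4.21×10^10) = 0.01658 A.
The field is uniform, so I_d,enc = I_d (r/R)² = (0.01658)(7.66/11.9)² = 6.87×10^-3 A.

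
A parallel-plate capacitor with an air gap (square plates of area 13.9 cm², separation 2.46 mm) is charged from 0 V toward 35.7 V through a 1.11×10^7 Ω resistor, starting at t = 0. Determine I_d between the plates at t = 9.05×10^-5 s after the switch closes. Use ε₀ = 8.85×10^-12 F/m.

6.30×10^-7 A

C = ε₀A/d = (8.85×10^-12)(1.39×10^-3)/(2.46×10^-3) = 5.001×10^-12 F, so τ = RC = 5.551×10^-5 s.
The conduction current is I(t) = (V₀/R) e^(−t/τ), and the displacement current between the plates equals it.
t/τ = 1.630; I_d = (35.7/1.11×10^7) · e^(−1.630) = (3.216×10^-6)(0.1959) = 6.30×10^-7 A.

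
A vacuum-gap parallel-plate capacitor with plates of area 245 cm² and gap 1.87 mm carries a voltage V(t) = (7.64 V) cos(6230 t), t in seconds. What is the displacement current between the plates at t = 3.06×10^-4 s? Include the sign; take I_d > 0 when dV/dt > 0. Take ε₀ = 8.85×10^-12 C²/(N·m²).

-5.21×10^-6 A

dV/dt = (7.64)(6230)·−sin(1.90638) = -4.494×10^4 V/s.
I_d = C dV/dt with C = ε₀A/d = (8.85×10^-12)(0.0245)/(1.87×10^-3) = 1.159×10^-10 F, so I_d = (1.159×10^-10)(-4.494×10^4) = -5.21×10^-6 A.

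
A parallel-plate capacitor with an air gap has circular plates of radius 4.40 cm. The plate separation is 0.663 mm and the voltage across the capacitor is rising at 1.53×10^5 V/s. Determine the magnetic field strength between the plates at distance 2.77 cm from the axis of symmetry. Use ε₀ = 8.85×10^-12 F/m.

3.55×10^-11 T

I_d = C dV/dt with C = ε₀πR²/d = 8.119×10^-11 F, so I_d = (8.119×10^-11)(1.53×10^5) = 1.242×10^-5 A.
∮B·dl = μ₀ I_d,enc with I_d,enc = I_d r²/R² = 4.922×10^-6 A; so B = μ₀ I_d,enc/(2πr) = 3.55×10^-11 T.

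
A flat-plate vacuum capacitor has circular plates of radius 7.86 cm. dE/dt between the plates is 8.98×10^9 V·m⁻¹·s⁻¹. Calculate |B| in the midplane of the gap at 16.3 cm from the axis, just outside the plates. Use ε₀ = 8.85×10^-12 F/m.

Total displacement current: I_d = ε₀(πR²)(dE/dt) = (8.85×10^-12)(0.01941)(8.98×10^9) = 1.543×10^-3 A.
Outside the plates the loop encloses all of I_d, so B·2πr = μ₀ I_d and B = 1.89×10^-9 T.

1.89×10^-9 T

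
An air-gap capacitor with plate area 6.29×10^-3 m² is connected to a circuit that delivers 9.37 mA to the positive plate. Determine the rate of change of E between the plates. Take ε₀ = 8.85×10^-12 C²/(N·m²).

1.68×10^11 V/(m·s)

By continuity, I_d in the gap equals the 9.37 mA flowing in the wire.
Inverting I_d = ε₀ A dE/dt gives dE/dt = 9.37×10^-3 / (8.85×10^-12 · 6.29×10^-3) = 1.68×10^11 V/(m·s).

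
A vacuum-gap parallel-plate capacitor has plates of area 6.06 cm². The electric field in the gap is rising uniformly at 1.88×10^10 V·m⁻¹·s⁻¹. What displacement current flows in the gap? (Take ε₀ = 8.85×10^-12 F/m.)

With a uniform field, Φ_E = EA, so I_d = ε₀ A dE/dt = 1.01×10^-4 A.

1.01×10^-4 A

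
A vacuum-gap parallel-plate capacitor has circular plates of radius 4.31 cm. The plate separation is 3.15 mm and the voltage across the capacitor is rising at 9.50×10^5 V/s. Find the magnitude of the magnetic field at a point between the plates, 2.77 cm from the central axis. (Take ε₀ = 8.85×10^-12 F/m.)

4.65×10^-11 T

I_d = C dV/dt with C = ε₀πR²/d = 1.640×10^-11 F, so I_d = (1.640×10^-11)(9.50×10^5) = 1.558×10^-5 A.
For r < R the Ampère–Maxwell law gives B(2πr) = μ₀ I_d (r²/R²), so B = μ₀ I_d r/(2πR²) = (4π×10^-7)(1.558×10^-5)(0.0277)/(2π·0.0431²) = 4.65×10^-11 T.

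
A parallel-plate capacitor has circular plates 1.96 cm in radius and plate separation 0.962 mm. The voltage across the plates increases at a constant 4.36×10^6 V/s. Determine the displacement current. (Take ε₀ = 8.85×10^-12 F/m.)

4.84×10^-5 A

The field between the plates is E = V/d, so dE/dt = (4.36×10^6)/(9.62×10^-4 m) = 4.532×10^9 V/(m·s).
I_d = ε₀ A (dE/dt) = (8.85×10^-12)(1.207×10^-3)(4.532×10^9) = 4.84×10^-5 A.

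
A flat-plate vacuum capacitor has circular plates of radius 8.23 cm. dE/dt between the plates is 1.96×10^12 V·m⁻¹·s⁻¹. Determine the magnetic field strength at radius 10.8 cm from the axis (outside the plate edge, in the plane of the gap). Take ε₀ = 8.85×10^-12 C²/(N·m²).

6.84×10^-7 T

Total displacement current: I_d = ε₀(πR²)(dE/dt) = (8.85×10^-12)(0.02128)(1.96×10^12) = 0.3691 A.
For r ≥ R the full I_d is enclosed: B = μ₀ I_d/(2πr) = (4π×10^-7)(0.3691)/(2π·0.108) = 6.84×10^-7 T.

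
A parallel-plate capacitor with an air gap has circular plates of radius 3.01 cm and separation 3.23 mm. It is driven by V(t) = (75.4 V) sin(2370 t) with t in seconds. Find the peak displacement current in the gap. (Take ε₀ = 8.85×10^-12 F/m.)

1.39×10^-6 A

(dE/dt)_max = V₀ω/d = 5.532×10^7 V/(m·s); ω = 2370 rad/s.
I_d,max = ε₀ A (dE/dt)_max = (8.85×10^-12)(2.846×10^-3)(5.532×10^7) = 1.39×10^-6 A.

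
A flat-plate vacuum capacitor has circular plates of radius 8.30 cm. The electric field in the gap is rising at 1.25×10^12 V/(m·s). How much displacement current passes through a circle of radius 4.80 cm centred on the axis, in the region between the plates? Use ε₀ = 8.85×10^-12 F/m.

0.0801 A

Total displacement current: I_d = ε₀(πR²)(dE/dt) = (8.85×10^-12)(0.02164)(1.25×10^12) = 0.2394 A.
Since J_d is uniform, the enclosed fraction is (r/R)² = 0.3344, giving I_d,enc = 0.0801 A.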